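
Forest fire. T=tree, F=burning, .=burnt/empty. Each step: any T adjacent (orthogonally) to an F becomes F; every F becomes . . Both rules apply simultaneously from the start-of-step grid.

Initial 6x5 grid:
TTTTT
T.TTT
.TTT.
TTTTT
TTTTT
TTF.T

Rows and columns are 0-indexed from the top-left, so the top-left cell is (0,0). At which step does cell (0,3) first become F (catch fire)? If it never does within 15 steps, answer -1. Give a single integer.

Step 1: cell (0,3)='T' (+2 fires, +1 burnt)
Step 2: cell (0,3)='T' (+4 fires, +2 burnt)
Step 3: cell (0,3)='T' (+5 fires, +4 burnt)
Step 4: cell (0,3)='T' (+6 fires, +5 burnt)
Step 5: cell (0,3)='T' (+2 fires, +6 burnt)
Step 6: cell (0,3)='F' (+3 fires, +2 burnt)
  -> target ignites at step 6
Step 7: cell (0,3)='.' (+2 fires, +3 burnt)
Step 8: cell (0,3)='.' (+1 fires, +2 burnt)
Step 9: cell (0,3)='.' (+0 fires, +1 burnt)
  fire out at step 9

6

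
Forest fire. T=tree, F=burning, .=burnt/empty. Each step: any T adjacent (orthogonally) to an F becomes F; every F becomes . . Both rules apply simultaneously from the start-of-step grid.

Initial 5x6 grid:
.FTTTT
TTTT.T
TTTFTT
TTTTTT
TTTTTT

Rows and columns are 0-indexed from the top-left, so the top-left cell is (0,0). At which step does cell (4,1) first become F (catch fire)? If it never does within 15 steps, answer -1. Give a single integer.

Step 1: cell (4,1)='T' (+6 fires, +2 burnt)
Step 2: cell (4,1)='T' (+8 fires, +6 burnt)
Step 3: cell (4,1)='T' (+7 fires, +8 burnt)
Step 4: cell (4,1)='F' (+4 fires, +7 burnt)
  -> target ignites at step 4
Step 5: cell (4,1)='.' (+1 fires, +4 burnt)
Step 6: cell (4,1)='.' (+0 fires, +1 burnt)
  fire out at step 6

4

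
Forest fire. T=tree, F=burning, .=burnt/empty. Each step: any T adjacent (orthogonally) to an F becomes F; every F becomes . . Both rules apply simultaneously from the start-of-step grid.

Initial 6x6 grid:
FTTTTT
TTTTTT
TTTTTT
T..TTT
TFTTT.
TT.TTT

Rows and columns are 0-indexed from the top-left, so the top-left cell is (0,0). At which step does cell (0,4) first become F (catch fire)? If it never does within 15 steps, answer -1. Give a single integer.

Step 1: cell (0,4)='T' (+5 fires, +2 burnt)
Step 2: cell (0,4)='T' (+6 fires, +5 burnt)
Step 3: cell (0,4)='T' (+6 fires, +6 burnt)
Step 4: cell (0,4)='F' (+6 fires, +6 burnt)
  -> target ignites at step 4
Step 5: cell (0,4)='.' (+5 fires, +6 burnt)
Step 6: cell (0,4)='.' (+2 fires, +5 burnt)
Step 7: cell (0,4)='.' (+0 fires, +2 burnt)
  fire out at step 7

4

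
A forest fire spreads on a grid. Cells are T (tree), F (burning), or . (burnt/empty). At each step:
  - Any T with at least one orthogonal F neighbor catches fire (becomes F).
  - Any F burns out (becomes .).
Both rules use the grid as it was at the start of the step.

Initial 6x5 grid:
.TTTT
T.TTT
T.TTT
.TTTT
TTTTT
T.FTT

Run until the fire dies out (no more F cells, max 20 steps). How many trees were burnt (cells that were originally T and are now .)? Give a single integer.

Step 1: +2 fires, +1 burnt (F count now 2)
Step 2: +4 fires, +2 burnt (F count now 4)
Step 3: +5 fires, +4 burnt (F count now 5)
Step 4: +4 fires, +5 burnt (F count now 4)
Step 5: +3 fires, +4 burnt (F count now 3)
Step 6: +3 fires, +3 burnt (F count now 3)
Step 7: +1 fires, +3 burnt (F count now 1)
Step 8: +0 fires, +1 burnt (F count now 0)
Fire out after step 8
Initially T: 24, now '.': 28
Total burnt (originally-T cells now '.'): 22

Answer: 22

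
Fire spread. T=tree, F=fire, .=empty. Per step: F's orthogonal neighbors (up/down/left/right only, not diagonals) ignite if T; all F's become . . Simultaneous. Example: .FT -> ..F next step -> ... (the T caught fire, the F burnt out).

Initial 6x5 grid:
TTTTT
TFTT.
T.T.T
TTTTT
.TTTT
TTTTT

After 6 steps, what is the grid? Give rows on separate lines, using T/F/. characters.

Step 1: 3 trees catch fire, 1 burn out
  TFTTT
  F.FT.
  T.T.T
  TTTTT
  .TTTT
  TTTTT
Step 2: 5 trees catch fire, 3 burn out
  F.FTT
  ...F.
  F.F.T
  TTTTT
  .TTTT
  TTTTT
Step 3: 3 trees catch fire, 5 burn out
  ...FT
  .....
  ....T
  FTFTT
  .TTTT
  TTTTT
Step 4: 4 trees catch fire, 3 burn out
  ....F
  .....
  ....T
  .F.FT
  .TFTT
  TTTTT
Step 5: 4 trees catch fire, 4 burn out
  .....
  .....
  ....T
  ....F
  .F.FT
  TTFTT
Step 6: 4 trees catch fire, 4 burn out
  .....
  .....
  ....F
  .....
  ....F
  TF.FT

.....
.....
....F
.....
....F
TF.FT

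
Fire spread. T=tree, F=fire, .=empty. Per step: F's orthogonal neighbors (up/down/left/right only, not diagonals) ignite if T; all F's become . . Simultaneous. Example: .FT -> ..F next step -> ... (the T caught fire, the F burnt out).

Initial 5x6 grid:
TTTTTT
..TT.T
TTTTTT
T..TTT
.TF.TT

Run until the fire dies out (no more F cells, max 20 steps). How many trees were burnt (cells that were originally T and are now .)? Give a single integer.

Step 1: +1 fires, +1 burnt (F count now 1)
Step 2: +0 fires, +1 burnt (F count now 0)
Fire out after step 2
Initially T: 22, now '.': 9
Total burnt (originally-T cells now '.'): 1

Answer: 1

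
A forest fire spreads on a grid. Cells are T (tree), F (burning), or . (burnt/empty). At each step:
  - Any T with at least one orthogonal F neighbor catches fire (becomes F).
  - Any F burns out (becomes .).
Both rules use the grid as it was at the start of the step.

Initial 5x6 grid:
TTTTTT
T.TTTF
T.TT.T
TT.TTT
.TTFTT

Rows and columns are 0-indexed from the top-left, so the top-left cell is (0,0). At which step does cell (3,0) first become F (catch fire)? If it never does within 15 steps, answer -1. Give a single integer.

Step 1: cell (3,0)='T' (+6 fires, +2 burnt)
Step 2: cell (3,0)='T' (+7 fires, +6 burnt)
Step 3: cell (3,0)='T' (+4 fires, +7 burnt)
Step 4: cell (3,0)='F' (+2 fires, +4 burnt)
  -> target ignites at step 4
Step 5: cell (3,0)='.' (+2 fires, +2 burnt)
Step 6: cell (3,0)='.' (+2 fires, +2 burnt)
Step 7: cell (3,0)='.' (+0 fires, +2 burnt)
  fire out at step 7

4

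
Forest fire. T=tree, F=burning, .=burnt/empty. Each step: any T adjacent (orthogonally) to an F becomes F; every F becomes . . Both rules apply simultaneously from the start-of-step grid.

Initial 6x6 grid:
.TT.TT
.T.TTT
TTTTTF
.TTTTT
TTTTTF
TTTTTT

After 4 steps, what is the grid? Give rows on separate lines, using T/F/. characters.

Step 1: 5 trees catch fire, 2 burn out
  .TT.TT
  .T.TTF
  TTTTF.
  .TTTTF
  TTTTF.
  TTTTTF
Step 2: 6 trees catch fire, 5 burn out
  .TT.TF
  .T.TF.
  TTTF..
  .TTTF.
  TTTF..
  TTTTF.
Step 3: 6 trees catch fire, 6 burn out
  .TT.F.
  .T.F..
  TTF...
  .TTF..
  TTF...
  TTTF..
Step 4: 4 trees catch fire, 6 burn out
  .TT...
  .T....
  TF....
  .TF...
  TF....
  TTF...

.TT...
.T....
TF....
.TF...
TF....
TTF...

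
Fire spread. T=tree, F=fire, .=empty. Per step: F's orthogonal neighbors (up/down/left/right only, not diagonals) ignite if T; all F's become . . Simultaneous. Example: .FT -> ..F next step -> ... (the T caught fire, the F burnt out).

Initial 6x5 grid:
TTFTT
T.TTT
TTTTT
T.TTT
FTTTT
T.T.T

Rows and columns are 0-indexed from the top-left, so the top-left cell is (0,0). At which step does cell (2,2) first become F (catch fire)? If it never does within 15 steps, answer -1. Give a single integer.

Step 1: cell (2,2)='T' (+6 fires, +2 burnt)
Step 2: cell (2,2)='F' (+6 fires, +6 burnt)
  -> target ignites at step 2
Step 3: cell (2,2)='.' (+7 fires, +6 burnt)
Step 4: cell (2,2)='.' (+3 fires, +7 burnt)
Step 5: cell (2,2)='.' (+2 fires, +3 burnt)
Step 6: cell (2,2)='.' (+0 fires, +2 burnt)
  fire out at step 6

2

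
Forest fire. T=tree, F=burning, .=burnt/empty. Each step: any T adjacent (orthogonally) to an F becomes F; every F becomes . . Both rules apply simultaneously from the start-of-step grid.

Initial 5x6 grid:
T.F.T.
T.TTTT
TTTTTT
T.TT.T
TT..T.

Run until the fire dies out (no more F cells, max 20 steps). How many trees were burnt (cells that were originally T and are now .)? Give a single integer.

Step 1: +1 fires, +1 burnt (F count now 1)
Step 2: +2 fires, +1 burnt (F count now 2)
Step 3: +4 fires, +2 burnt (F count now 4)
Step 4: +5 fires, +4 burnt (F count now 5)
Step 5: +3 fires, +5 burnt (F count now 3)
Step 6: +3 fires, +3 burnt (F count now 3)
Step 7: +1 fires, +3 burnt (F count now 1)
Step 8: +0 fires, +1 burnt (F count now 0)
Fire out after step 8
Initially T: 20, now '.': 29
Total burnt (originally-T cells now '.'): 19

Answer: 19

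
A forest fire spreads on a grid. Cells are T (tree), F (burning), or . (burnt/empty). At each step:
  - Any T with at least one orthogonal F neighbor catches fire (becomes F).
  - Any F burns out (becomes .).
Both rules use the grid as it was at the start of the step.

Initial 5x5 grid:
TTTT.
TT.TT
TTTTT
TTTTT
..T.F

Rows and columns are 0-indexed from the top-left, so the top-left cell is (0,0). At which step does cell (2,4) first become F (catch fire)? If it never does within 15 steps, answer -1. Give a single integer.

Step 1: cell (2,4)='T' (+1 fires, +1 burnt)
Step 2: cell (2,4)='F' (+2 fires, +1 burnt)
  -> target ignites at step 2
Step 3: cell (2,4)='.' (+3 fires, +2 burnt)
Step 4: cell (2,4)='.' (+4 fires, +3 burnt)
Step 5: cell (2,4)='.' (+3 fires, +4 burnt)
Step 6: cell (2,4)='.' (+3 fires, +3 burnt)
Step 7: cell (2,4)='.' (+2 fires, +3 burnt)
Step 8: cell (2,4)='.' (+1 fires, +2 burnt)
Step 9: cell (2,4)='.' (+0 fires, +1 burnt)
  fire out at step 9

2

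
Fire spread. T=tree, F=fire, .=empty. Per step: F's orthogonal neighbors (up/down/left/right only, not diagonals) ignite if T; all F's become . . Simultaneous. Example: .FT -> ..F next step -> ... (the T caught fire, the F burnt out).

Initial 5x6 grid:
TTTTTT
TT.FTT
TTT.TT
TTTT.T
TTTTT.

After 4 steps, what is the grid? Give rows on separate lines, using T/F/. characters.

Step 1: 2 trees catch fire, 1 burn out
  TTTFTT
  TT..FT
  TTT.TT
  TTTT.T
  TTTTT.
Step 2: 4 trees catch fire, 2 burn out
  TTF.FT
  TT...F
  TTT.FT
  TTTT.T
  TTTTT.
Step 3: 3 trees catch fire, 4 burn out
  TF...F
  TT....
  TTT..F
  TTTT.T
  TTTTT.
Step 4: 3 trees catch fire, 3 burn out
  F.....
  TF....
  TTT...
  TTTT.F
  TTTTT.

F.....
TF....
TTT...
TTTT.F
TTTTT.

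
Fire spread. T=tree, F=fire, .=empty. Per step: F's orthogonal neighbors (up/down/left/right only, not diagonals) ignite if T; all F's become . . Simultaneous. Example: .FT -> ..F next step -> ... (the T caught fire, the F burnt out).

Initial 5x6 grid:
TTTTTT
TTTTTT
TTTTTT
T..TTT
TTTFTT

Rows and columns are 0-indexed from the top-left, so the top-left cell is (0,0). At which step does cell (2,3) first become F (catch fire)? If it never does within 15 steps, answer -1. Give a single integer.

Step 1: cell (2,3)='T' (+3 fires, +1 burnt)
Step 2: cell (2,3)='F' (+4 fires, +3 burnt)
  -> target ignites at step 2
Step 3: cell (2,3)='.' (+5 fires, +4 burnt)
Step 4: cell (2,3)='.' (+6 fires, +5 burnt)
Step 5: cell (2,3)='.' (+5 fires, +6 burnt)
Step 6: cell (2,3)='.' (+3 fires, +5 burnt)
Step 7: cell (2,3)='.' (+1 fires, +3 burnt)
Step 8: cell (2,3)='.' (+0 fires, +1 burnt)
  fire out at step 8

2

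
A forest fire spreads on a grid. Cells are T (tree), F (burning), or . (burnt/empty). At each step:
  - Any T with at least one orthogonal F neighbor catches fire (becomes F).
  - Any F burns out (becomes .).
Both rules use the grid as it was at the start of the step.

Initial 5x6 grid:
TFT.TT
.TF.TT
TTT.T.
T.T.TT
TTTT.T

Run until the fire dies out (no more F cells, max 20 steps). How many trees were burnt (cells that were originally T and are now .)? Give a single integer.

Step 1: +4 fires, +2 burnt (F count now 4)
Step 2: +2 fires, +4 burnt (F count now 2)
Step 3: +2 fires, +2 burnt (F count now 2)
Step 4: +3 fires, +2 burnt (F count now 3)
Step 5: +1 fires, +3 burnt (F count now 1)
Step 6: +0 fires, +1 burnt (F count now 0)
Fire out after step 6
Initially T: 20, now '.': 22
Total burnt (originally-T cells now '.'): 12

Answer: 12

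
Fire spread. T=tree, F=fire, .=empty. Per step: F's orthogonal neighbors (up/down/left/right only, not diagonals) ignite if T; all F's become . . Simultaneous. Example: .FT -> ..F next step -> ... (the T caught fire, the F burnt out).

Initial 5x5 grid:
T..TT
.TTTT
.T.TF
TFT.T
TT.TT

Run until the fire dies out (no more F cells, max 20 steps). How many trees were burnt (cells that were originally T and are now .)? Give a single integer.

Step 1: +7 fires, +2 burnt (F count now 7)
Step 2: +5 fires, +7 burnt (F count now 5)
Step 3: +3 fires, +5 burnt (F count now 3)
Step 4: +0 fires, +3 burnt (F count now 0)
Fire out after step 4
Initially T: 16, now '.': 24
Total burnt (originally-T cells now '.'): 15

Answer: 15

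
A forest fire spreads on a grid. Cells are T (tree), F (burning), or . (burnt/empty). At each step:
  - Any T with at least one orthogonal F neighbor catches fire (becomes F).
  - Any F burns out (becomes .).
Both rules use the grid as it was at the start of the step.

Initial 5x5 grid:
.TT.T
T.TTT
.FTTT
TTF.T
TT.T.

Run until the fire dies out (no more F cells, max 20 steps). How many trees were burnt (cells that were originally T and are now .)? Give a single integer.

Step 1: +2 fires, +2 burnt (F count now 2)
Step 2: +4 fires, +2 burnt (F count now 4)
Step 3: +4 fires, +4 burnt (F count now 4)
Step 4: +3 fires, +4 burnt (F count now 3)
Step 5: +1 fires, +3 burnt (F count now 1)
Step 6: +0 fires, +1 burnt (F count now 0)
Fire out after step 6
Initially T: 16, now '.': 23
Total burnt (originally-T cells now '.'): 14

Answer: 14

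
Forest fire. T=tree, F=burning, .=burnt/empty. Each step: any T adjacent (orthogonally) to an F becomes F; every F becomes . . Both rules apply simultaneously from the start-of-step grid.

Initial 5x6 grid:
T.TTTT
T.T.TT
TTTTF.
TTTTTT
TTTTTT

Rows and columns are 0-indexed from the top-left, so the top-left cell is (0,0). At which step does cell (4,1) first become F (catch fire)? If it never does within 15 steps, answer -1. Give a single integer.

Step 1: cell (4,1)='T' (+3 fires, +1 burnt)
Step 2: cell (4,1)='T' (+6 fires, +3 burnt)
Step 3: cell (4,1)='T' (+7 fires, +6 burnt)
Step 4: cell (4,1)='T' (+4 fires, +7 burnt)
Step 5: cell (4,1)='F' (+3 fires, +4 burnt)
  -> target ignites at step 5
Step 6: cell (4,1)='.' (+2 fires, +3 burnt)
Step 7: cell (4,1)='.' (+0 fires, +2 burnt)
  fire out at step 7

5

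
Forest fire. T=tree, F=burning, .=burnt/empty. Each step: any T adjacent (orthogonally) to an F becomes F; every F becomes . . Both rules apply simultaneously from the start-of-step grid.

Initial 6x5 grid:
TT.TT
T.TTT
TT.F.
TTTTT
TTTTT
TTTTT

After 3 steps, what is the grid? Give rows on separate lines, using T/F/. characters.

Step 1: 2 trees catch fire, 1 burn out
  TT.TT
  T.TFT
  TT...
  TTTFT
  TTTTT
  TTTTT
Step 2: 6 trees catch fire, 2 burn out
  TT.FT
  T.F.F
  TT...
  TTF.F
  TTTFT
  TTTTT
Step 3: 5 trees catch fire, 6 burn out
  TT..F
  T....
  TT...
  TF...
  TTF.F
  TTTFT

TT..F
T....
TT...
TF...
TTF.F
TTTFT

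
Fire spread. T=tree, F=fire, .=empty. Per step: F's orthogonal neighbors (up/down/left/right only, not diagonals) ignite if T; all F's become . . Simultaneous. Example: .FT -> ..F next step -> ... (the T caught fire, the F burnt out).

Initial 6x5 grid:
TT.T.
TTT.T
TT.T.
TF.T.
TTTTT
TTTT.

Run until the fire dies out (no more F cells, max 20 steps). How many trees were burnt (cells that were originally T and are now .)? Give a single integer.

Answer: 19

Derivation:
Step 1: +3 fires, +1 burnt (F count now 3)
Step 2: +5 fires, +3 burnt (F count now 5)
Step 3: +6 fires, +5 burnt (F count now 6)
Step 4: +4 fires, +6 burnt (F count now 4)
Step 5: +1 fires, +4 burnt (F count now 1)
Step 6: +0 fires, +1 burnt (F count now 0)
Fire out after step 6
Initially T: 21, now '.': 28
Total burnt (originally-T cells now '.'): 19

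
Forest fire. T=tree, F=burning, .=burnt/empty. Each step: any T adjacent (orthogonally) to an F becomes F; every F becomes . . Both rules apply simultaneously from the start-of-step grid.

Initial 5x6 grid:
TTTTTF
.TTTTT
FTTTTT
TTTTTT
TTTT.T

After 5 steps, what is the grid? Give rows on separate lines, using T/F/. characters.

Step 1: 4 trees catch fire, 2 burn out
  TTTTF.
  .TTTTF
  .FTTTT
  FTTTTT
  TTTT.T
Step 2: 7 trees catch fire, 4 burn out
  TTTF..
  .FTTF.
  ..FTTF
  .FTTTT
  FTTT.T
Step 3: 9 trees catch fire, 7 burn out
  TFF...
  ..FF..
  ...FF.
  ..FTTF
  .FTT.T
Step 4: 5 trees catch fire, 9 burn out
  F.....
  ......
  ......
  ...FF.
  ..FT.F
Step 5: 1 trees catch fire, 5 burn out
  ......
  ......
  ......
  ......
  ...F..

......
......
......
......
...F..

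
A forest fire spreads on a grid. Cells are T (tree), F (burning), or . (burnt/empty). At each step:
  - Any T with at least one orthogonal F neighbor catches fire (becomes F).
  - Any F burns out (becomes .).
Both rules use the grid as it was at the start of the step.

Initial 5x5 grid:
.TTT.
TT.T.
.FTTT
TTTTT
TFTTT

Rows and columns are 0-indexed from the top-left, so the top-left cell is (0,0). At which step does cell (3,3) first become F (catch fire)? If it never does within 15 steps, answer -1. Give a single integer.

Step 1: cell (3,3)='T' (+5 fires, +2 burnt)
Step 2: cell (3,3)='T' (+6 fires, +5 burnt)
Step 3: cell (3,3)='F' (+5 fires, +6 burnt)
  -> target ignites at step 3
Step 4: cell (3,3)='.' (+2 fires, +5 burnt)
Step 5: cell (3,3)='.' (+0 fires, +2 burnt)
  fire out at step 5

3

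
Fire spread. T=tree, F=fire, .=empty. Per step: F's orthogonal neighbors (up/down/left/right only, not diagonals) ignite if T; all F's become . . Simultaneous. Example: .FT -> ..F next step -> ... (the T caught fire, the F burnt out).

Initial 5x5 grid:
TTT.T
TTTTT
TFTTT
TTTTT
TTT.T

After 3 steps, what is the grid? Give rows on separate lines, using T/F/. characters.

Step 1: 4 trees catch fire, 1 burn out
  TTT.T
  TFTTT
  F.FTT
  TFTTT
  TTT.T
Step 2: 7 trees catch fire, 4 burn out
  TFT.T
  F.FTT
  ...FT
  F.FTT
  TFT.T
Step 3: 7 trees catch fire, 7 burn out
  F.F.T
  ...FT
  ....F
  ...FT
  F.F.T

F.F.T
...FT
....F
...FT
F.F.T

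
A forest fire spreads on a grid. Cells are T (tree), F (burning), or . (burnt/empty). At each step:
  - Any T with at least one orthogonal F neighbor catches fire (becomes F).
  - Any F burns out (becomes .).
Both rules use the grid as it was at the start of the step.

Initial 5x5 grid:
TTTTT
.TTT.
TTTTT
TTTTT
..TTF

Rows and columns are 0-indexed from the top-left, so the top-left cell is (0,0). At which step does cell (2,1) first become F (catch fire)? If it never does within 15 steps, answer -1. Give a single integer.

Step 1: cell (2,1)='T' (+2 fires, +1 burnt)
Step 2: cell (2,1)='T' (+3 fires, +2 burnt)
Step 3: cell (2,1)='T' (+2 fires, +3 burnt)
Step 4: cell (2,1)='T' (+3 fires, +2 burnt)
Step 5: cell (2,1)='F' (+4 fires, +3 burnt)
  -> target ignites at step 5
Step 6: cell (2,1)='.' (+4 fires, +4 burnt)
Step 7: cell (2,1)='.' (+1 fires, +4 burnt)
Step 8: cell (2,1)='.' (+1 fires, +1 burnt)
Step 9: cell (2,1)='.' (+0 fires, +1 burnt)
  fire out at step 9

5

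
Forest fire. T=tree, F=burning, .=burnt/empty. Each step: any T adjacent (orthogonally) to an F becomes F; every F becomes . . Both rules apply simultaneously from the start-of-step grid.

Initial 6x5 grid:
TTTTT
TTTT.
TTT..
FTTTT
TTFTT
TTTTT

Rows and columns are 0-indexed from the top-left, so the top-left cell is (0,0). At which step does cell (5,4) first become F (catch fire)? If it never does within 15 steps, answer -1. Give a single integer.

Step 1: cell (5,4)='T' (+7 fires, +2 burnt)
Step 2: cell (5,4)='T' (+8 fires, +7 burnt)
Step 3: cell (5,4)='F' (+5 fires, +8 burnt)
  -> target ignites at step 3
Step 4: cell (5,4)='.' (+3 fires, +5 burnt)
Step 5: cell (5,4)='.' (+1 fires, +3 burnt)
Step 6: cell (5,4)='.' (+1 fires, +1 burnt)
Step 7: cell (5,4)='.' (+0 fires, +1 burnt)
  fire out at step 7

3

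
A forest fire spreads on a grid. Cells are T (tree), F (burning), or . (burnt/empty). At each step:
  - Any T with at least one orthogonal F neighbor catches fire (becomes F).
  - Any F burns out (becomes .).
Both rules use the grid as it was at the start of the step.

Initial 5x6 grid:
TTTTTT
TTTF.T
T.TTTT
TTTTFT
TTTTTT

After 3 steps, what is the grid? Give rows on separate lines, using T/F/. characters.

Step 1: 7 trees catch fire, 2 burn out
  TTTFTT
  TTF..T
  T.TFFT
  TTTF.F
  TTTTFT
Step 2: 8 trees catch fire, 7 burn out
  TTF.FT
  TF...T
  T.F..F
  TTF...
  TTTF.F
Step 3: 6 trees catch fire, 8 burn out
  TF...F
  F....F
  T.....
  TF....
  TTF...

TF...F
F....F
T.....
TF....
TTF...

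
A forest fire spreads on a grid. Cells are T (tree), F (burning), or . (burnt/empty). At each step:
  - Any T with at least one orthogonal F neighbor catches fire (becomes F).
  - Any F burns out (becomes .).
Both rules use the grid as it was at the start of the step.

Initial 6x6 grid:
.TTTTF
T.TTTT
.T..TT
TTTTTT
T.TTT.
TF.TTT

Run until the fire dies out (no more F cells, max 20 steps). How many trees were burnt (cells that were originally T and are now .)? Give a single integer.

Step 1: +3 fires, +2 burnt (F count now 3)
Step 2: +4 fires, +3 burnt (F count now 4)
Step 3: +5 fires, +4 burnt (F count now 5)
Step 4: +4 fires, +5 burnt (F count now 4)
Step 5: +4 fires, +4 burnt (F count now 4)
Step 6: +3 fires, +4 burnt (F count now 3)
Step 7: +2 fires, +3 burnt (F count now 2)
Step 8: +0 fires, +2 burnt (F count now 0)
Fire out after step 8
Initially T: 26, now '.': 35
Total burnt (originally-T cells now '.'): 25

Answer: 25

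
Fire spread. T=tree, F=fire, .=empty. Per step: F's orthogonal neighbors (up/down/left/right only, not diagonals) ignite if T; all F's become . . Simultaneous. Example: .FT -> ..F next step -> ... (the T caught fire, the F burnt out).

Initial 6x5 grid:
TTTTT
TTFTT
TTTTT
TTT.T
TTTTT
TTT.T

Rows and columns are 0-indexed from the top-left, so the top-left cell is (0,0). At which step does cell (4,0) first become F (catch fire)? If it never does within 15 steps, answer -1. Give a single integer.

Step 1: cell (4,0)='T' (+4 fires, +1 burnt)
Step 2: cell (4,0)='T' (+7 fires, +4 burnt)
Step 3: cell (4,0)='T' (+6 fires, +7 burnt)
Step 4: cell (4,0)='T' (+5 fires, +6 burnt)
Step 5: cell (4,0)='F' (+3 fires, +5 burnt)
  -> target ignites at step 5
Step 6: cell (4,0)='.' (+2 fires, +3 burnt)
Step 7: cell (4,0)='.' (+0 fires, +2 burnt)
  fire out at step 7

5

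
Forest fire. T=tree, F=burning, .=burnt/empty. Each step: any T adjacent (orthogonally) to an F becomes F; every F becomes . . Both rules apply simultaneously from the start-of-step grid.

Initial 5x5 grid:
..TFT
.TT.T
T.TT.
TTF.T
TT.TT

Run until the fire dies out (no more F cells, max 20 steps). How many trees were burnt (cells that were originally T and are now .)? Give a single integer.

Answer: 12

Derivation:
Step 1: +4 fires, +2 burnt (F count now 4)
Step 2: +5 fires, +4 burnt (F count now 5)
Step 3: +3 fires, +5 burnt (F count now 3)
Step 4: +0 fires, +3 burnt (F count now 0)
Fire out after step 4
Initially T: 15, now '.': 22
Total burnt (originally-T cells now '.'): 12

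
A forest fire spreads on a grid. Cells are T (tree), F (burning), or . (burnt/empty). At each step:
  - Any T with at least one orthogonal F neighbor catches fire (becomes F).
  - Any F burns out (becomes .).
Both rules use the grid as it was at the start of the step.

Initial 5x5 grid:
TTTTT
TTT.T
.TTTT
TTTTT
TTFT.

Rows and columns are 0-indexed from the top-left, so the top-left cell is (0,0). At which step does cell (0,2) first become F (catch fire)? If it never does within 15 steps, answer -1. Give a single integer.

Step 1: cell (0,2)='T' (+3 fires, +1 burnt)
Step 2: cell (0,2)='T' (+4 fires, +3 burnt)
Step 3: cell (0,2)='T' (+5 fires, +4 burnt)
Step 4: cell (0,2)='F' (+3 fires, +5 burnt)
  -> target ignites at step 4
Step 5: cell (0,2)='.' (+4 fires, +3 burnt)
Step 6: cell (0,2)='.' (+2 fires, +4 burnt)
Step 7: cell (0,2)='.' (+0 fires, +2 burnt)
  fire out at step 7

4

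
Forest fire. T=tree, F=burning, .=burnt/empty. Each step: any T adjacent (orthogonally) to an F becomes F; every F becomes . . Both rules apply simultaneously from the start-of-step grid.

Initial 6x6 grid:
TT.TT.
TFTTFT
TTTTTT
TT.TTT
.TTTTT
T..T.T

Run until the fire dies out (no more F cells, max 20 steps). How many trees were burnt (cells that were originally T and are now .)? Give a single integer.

Step 1: +8 fires, +2 burnt (F count now 8)
Step 2: +8 fires, +8 burnt (F count now 8)
Step 3: +5 fires, +8 burnt (F count now 5)
Step 4: +3 fires, +5 burnt (F count now 3)
Step 5: +2 fires, +3 burnt (F count now 2)
Step 6: +0 fires, +2 burnt (F count now 0)
Fire out after step 6
Initially T: 27, now '.': 35
Total burnt (originally-T cells now '.'): 26

Answer: 26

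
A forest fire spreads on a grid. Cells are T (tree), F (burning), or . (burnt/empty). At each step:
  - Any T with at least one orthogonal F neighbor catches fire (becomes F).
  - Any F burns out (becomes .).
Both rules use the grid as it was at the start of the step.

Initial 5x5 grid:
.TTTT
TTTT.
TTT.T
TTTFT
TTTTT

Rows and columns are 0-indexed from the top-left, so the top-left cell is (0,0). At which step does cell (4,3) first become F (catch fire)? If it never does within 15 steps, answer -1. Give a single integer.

Step 1: cell (4,3)='F' (+3 fires, +1 burnt)
  -> target ignites at step 1
Step 2: cell (4,3)='.' (+5 fires, +3 burnt)
Step 3: cell (4,3)='.' (+4 fires, +5 burnt)
Step 4: cell (4,3)='.' (+5 fires, +4 burnt)
Step 5: cell (4,3)='.' (+3 fires, +5 burnt)
Step 6: cell (4,3)='.' (+1 fires, +3 burnt)
Step 7: cell (4,3)='.' (+0 fires, +1 burnt)
  fire out at step 7

1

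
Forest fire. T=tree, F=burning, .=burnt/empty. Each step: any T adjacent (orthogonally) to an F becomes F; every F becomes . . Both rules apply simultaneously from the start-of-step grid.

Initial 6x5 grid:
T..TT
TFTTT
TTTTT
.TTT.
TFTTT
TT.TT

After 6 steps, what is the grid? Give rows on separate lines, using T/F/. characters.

Step 1: 7 trees catch fire, 2 burn out
  T..TT
  F.FTT
  TFTTT
  .FTT.
  F.FTT
  TF.TT
Step 2: 7 trees catch fire, 7 burn out
  F..TT
  ...FT
  F.FTT
  ..FT.
  ...FT
  F..TT
Step 3: 6 trees catch fire, 7 burn out
  ...FT
  ....F
  ...FT
  ...F.
  ....F
  ...FT
Step 4: 3 trees catch fire, 6 burn out
  ....F
  .....
  ....F
  .....
  .....
  ....F
Step 5: 0 trees catch fire, 3 burn out
  .....
  .....
  .....
  .....
  .....
  .....
Step 6: 0 trees catch fire, 0 burn out
  .....
  .....
  .....
  .....
  .....
  .....

.....
.....
.....
.....
.....
.....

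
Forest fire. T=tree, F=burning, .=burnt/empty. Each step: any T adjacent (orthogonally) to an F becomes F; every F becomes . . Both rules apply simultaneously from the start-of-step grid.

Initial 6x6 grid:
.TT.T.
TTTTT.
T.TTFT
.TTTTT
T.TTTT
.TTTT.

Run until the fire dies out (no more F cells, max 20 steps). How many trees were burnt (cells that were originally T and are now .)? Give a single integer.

Step 1: +4 fires, +1 burnt (F count now 4)
Step 2: +6 fires, +4 burnt (F count now 6)
Step 3: +5 fires, +6 burnt (F count now 5)
Step 4: +5 fires, +5 burnt (F count now 5)
Step 5: +3 fires, +5 burnt (F count now 3)
Step 6: +2 fires, +3 burnt (F count now 2)
Step 7: +0 fires, +2 burnt (F count now 0)
Fire out after step 7
Initially T: 26, now '.': 35
Total burnt (originally-T cells now '.'): 25

Answer: 25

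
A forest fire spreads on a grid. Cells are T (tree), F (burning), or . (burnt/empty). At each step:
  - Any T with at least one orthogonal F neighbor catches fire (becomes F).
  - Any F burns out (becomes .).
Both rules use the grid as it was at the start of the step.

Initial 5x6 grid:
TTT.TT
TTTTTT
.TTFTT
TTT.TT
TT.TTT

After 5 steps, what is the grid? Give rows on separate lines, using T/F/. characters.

Step 1: 3 trees catch fire, 1 burn out
  TTT.TT
  TTTFTT
  .TF.FT
  TTT.TT
  TT.TTT
Step 2: 6 trees catch fire, 3 burn out
  TTT.TT
  TTF.FT
  .F...F
  TTF.FT
  TT.TTT
Step 3: 7 trees catch fire, 6 burn out
  TTF.FT
  TF...F
  ......
  TF...F
  TT.TFT
Step 4: 7 trees catch fire, 7 burn out
  TF...F
  F.....
  ......
  F.....
  TF.F.F
Step 5: 2 trees catch fire, 7 burn out
  F.....
  ......
  ......
  ......
  F.....

F.....
......
......
......
F.....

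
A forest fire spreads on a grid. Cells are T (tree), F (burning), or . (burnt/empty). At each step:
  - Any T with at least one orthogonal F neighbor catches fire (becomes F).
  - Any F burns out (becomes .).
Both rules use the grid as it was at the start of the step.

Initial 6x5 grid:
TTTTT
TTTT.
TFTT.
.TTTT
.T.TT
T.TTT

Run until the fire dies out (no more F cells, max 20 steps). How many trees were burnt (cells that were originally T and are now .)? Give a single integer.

Step 1: +4 fires, +1 burnt (F count now 4)
Step 2: +6 fires, +4 burnt (F count now 6)
Step 3: +4 fires, +6 burnt (F count now 4)
Step 4: +3 fires, +4 burnt (F count now 3)
Step 5: +3 fires, +3 burnt (F count now 3)
Step 6: +2 fires, +3 burnt (F count now 2)
Step 7: +0 fires, +2 burnt (F count now 0)
Fire out after step 7
Initially T: 23, now '.': 29
Total burnt (originally-T cells now '.'): 22

Answer: 22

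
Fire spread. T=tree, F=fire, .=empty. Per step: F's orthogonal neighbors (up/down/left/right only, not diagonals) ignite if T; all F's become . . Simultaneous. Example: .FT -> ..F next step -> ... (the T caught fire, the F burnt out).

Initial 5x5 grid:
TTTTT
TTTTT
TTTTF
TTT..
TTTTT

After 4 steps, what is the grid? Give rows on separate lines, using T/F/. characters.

Step 1: 2 trees catch fire, 1 burn out
  TTTTT
  TTTTF
  TTTF.
  TTT..
  TTTTT
Step 2: 3 trees catch fire, 2 burn out
  TTTTF
  TTTF.
  TTF..
  TTT..
  TTTTT
Step 3: 4 trees catch fire, 3 burn out
  TTTF.
  TTF..
  TF...
  TTF..
  TTTTT
Step 4: 5 trees catch fire, 4 burn out
  TTF..
  TF...
  F....
  TF...
  TTFTT

TTF..
TF...
F....
TF...
TTFTT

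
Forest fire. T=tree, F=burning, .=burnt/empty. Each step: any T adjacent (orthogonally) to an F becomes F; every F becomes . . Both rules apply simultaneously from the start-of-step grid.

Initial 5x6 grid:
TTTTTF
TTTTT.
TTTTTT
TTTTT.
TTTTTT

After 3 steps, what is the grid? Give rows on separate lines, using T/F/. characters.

Step 1: 1 trees catch fire, 1 burn out
  TTTTF.
  TTTTT.
  TTTTTT
  TTTTT.
  TTTTTT
Step 2: 2 trees catch fire, 1 burn out
  TTTF..
  TTTTF.
  TTTTTT
  TTTTT.
  TTTTTT
Step 3: 3 trees catch fire, 2 burn out
  TTF...
  TTTF..
  TTTTFT
  TTTTT.
  TTTTTT

TTF...
TTTF..
TTTTFT
TTTTT.
TTTTTT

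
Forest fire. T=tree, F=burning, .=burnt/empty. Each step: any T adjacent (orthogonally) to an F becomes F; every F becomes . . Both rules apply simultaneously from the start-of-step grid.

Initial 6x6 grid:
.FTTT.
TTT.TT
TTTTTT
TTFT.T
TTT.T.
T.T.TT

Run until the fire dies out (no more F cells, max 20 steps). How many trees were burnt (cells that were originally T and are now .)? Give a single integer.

Step 1: +6 fires, +2 burnt (F count now 6)
Step 2: +8 fires, +6 burnt (F count now 8)
Step 3: +4 fires, +8 burnt (F count now 4)
Step 4: +3 fires, +4 burnt (F count now 3)
Step 5: +2 fires, +3 burnt (F count now 2)
Step 6: +0 fires, +2 burnt (F count now 0)
Fire out after step 6
Initially T: 26, now '.': 33
Total burnt (originally-T cells now '.'): 23

Answer: 23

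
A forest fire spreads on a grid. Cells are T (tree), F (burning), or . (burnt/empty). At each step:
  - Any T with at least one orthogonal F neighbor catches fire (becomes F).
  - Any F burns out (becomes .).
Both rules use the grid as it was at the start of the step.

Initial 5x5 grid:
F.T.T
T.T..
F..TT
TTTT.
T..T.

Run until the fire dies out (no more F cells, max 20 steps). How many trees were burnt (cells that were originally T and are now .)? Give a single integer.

Step 1: +2 fires, +2 burnt (F count now 2)
Step 2: +2 fires, +2 burnt (F count now 2)
Step 3: +1 fires, +2 burnt (F count now 1)
Step 4: +1 fires, +1 burnt (F count now 1)
Step 5: +2 fires, +1 burnt (F count now 2)
Step 6: +1 fires, +2 burnt (F count now 1)
Step 7: +0 fires, +1 burnt (F count now 0)
Fire out after step 7
Initially T: 12, now '.': 22
Total burnt (originally-T cells now '.'): 9

Answer: 9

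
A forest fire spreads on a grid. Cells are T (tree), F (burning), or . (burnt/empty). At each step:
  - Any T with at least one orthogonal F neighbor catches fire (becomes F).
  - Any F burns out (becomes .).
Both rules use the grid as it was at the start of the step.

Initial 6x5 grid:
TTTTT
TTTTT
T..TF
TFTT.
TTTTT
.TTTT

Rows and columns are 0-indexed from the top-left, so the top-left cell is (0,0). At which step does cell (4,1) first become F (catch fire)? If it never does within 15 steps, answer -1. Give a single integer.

Step 1: cell (4,1)='F' (+5 fires, +2 burnt)
  -> target ignites at step 1
Step 2: cell (4,1)='.' (+7 fires, +5 burnt)
Step 3: cell (4,1)='.' (+5 fires, +7 burnt)
Step 4: cell (4,1)='.' (+5 fires, +5 burnt)
Step 5: cell (4,1)='.' (+2 fires, +5 burnt)
Step 6: cell (4,1)='.' (+0 fires, +2 burnt)
  fire out at step 6

1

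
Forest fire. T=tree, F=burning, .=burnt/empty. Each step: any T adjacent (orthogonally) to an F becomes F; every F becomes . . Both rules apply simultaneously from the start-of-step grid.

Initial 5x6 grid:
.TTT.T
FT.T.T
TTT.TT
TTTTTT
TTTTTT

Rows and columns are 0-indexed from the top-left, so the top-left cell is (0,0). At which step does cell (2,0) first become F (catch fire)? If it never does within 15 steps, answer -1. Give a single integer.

Step 1: cell (2,0)='F' (+2 fires, +1 burnt)
  -> target ignites at step 1
Step 2: cell (2,0)='.' (+3 fires, +2 burnt)
Step 3: cell (2,0)='.' (+4 fires, +3 burnt)
Step 4: cell (2,0)='.' (+3 fires, +4 burnt)
Step 5: cell (2,0)='.' (+3 fires, +3 burnt)
Step 6: cell (2,0)='.' (+2 fires, +3 burnt)
Step 7: cell (2,0)='.' (+3 fires, +2 burnt)
Step 8: cell (2,0)='.' (+2 fires, +3 burnt)
Step 9: cell (2,0)='.' (+1 fires, +2 burnt)
Step 10: cell (2,0)='.' (+1 fires, +1 burnt)
Step 11: cell (2,0)='.' (+0 fires, +1 burnt)
  fire out at step 11

1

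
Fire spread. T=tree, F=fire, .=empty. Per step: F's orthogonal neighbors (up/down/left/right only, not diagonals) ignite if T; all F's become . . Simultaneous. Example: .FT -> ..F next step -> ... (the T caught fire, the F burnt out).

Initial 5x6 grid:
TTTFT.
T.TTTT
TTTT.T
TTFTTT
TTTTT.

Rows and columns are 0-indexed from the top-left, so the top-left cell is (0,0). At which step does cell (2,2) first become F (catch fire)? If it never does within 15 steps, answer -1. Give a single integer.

Step 1: cell (2,2)='F' (+7 fires, +2 burnt)
  -> target ignites at step 1
Step 2: cell (2,2)='.' (+9 fires, +7 burnt)
Step 3: cell (2,2)='.' (+6 fires, +9 burnt)
Step 4: cell (2,2)='.' (+2 fires, +6 burnt)
Step 5: cell (2,2)='.' (+0 fires, +2 burnt)
  fire out at step 5

1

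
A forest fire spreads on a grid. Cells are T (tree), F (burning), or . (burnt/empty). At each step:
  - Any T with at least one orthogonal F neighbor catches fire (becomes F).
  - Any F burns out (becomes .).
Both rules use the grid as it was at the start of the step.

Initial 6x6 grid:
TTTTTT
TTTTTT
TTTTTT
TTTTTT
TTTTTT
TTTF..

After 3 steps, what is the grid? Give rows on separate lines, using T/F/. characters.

Step 1: 2 trees catch fire, 1 burn out
  TTTTTT
  TTTTTT
  TTTTTT
  TTTTTT
  TTTFTT
  TTF...
Step 2: 4 trees catch fire, 2 burn out
  TTTTTT
  TTTTTT
  TTTTTT
  TTTFTT
  TTF.FT
  TF....
Step 3: 6 trees catch fire, 4 burn out
  TTTTTT
  TTTTTT
  TTTFTT
  TTF.FT
  TF...F
  F.....

TTTTTT
TTTTTT
TTTFTT
TTF.FT
TF...F
F.....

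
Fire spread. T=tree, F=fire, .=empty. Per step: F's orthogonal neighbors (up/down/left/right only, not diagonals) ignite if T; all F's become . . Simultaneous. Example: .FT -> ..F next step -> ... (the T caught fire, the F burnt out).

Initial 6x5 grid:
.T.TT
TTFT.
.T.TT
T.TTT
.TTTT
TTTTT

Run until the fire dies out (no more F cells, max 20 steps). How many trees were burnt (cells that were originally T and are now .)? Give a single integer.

Step 1: +2 fires, +1 burnt (F count now 2)
Step 2: +5 fires, +2 burnt (F count now 5)
Step 3: +3 fires, +5 burnt (F count now 3)
Step 4: +3 fires, +3 burnt (F count now 3)
Step 5: +3 fires, +3 burnt (F count now 3)
Step 6: +3 fires, +3 burnt (F count now 3)
Step 7: +1 fires, +3 burnt (F count now 1)
Step 8: +1 fires, +1 burnt (F count now 1)
Step 9: +0 fires, +1 burnt (F count now 0)
Fire out after step 9
Initially T: 22, now '.': 29
Total burnt (originally-T cells now '.'): 21

Answer: 21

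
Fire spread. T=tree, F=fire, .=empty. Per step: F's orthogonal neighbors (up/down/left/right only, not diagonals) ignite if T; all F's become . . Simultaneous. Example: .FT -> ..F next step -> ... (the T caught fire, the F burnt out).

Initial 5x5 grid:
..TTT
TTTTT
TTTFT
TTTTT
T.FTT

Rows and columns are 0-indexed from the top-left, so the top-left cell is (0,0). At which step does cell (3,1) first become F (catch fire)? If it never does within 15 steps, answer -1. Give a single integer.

Step 1: cell (3,1)='T' (+6 fires, +2 burnt)
Step 2: cell (3,1)='F' (+7 fires, +6 burnt)
  -> target ignites at step 2
Step 3: cell (3,1)='.' (+5 fires, +7 burnt)
Step 4: cell (3,1)='.' (+2 fires, +5 burnt)
Step 5: cell (3,1)='.' (+0 fires, +2 burnt)
  fire out at step 5

2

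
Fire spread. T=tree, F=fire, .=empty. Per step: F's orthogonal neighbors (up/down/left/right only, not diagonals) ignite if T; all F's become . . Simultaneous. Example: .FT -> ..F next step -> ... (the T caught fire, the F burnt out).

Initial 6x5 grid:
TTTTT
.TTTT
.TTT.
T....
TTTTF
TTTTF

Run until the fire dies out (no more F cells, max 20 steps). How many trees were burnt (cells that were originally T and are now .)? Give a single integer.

Answer: 9

Derivation:
Step 1: +2 fires, +2 burnt (F count now 2)
Step 2: +2 fires, +2 burnt (F count now 2)
Step 3: +2 fires, +2 burnt (F count now 2)
Step 4: +2 fires, +2 burnt (F count now 2)
Step 5: +1 fires, +2 burnt (F count now 1)
Step 6: +0 fires, +1 burnt (F count now 0)
Fire out after step 6
Initially T: 21, now '.': 18
Total burnt (originally-T cells now '.'): 9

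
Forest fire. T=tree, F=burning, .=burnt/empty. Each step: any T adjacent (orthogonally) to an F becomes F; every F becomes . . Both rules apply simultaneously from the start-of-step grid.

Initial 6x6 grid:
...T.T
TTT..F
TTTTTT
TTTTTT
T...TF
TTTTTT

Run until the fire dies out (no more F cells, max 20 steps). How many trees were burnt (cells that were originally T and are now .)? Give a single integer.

Step 1: +5 fires, +2 burnt (F count now 5)
Step 2: +3 fires, +5 burnt (F count now 3)
Step 3: +3 fires, +3 burnt (F count now 3)
Step 4: +3 fires, +3 burnt (F count now 3)
Step 5: +4 fires, +3 burnt (F count now 4)
Step 6: +4 fires, +4 burnt (F count now 4)
Step 7: +2 fires, +4 burnt (F count now 2)
Step 8: +0 fires, +2 burnt (F count now 0)
Fire out after step 8
Initially T: 25, now '.': 35
Total burnt (originally-T cells now '.'): 24

Answer: 24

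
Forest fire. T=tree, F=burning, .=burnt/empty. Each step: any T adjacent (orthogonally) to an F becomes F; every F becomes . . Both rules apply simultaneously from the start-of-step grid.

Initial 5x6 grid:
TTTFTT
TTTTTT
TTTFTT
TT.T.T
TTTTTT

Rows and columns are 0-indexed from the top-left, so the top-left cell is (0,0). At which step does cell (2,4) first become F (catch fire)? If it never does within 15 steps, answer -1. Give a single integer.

Step 1: cell (2,4)='F' (+6 fires, +2 burnt)
  -> target ignites at step 1
Step 2: cell (2,4)='.' (+7 fires, +6 burnt)
Step 3: cell (2,4)='.' (+8 fires, +7 burnt)
Step 4: cell (2,4)='.' (+4 fires, +8 burnt)
Step 5: cell (2,4)='.' (+1 fires, +4 burnt)
Step 6: cell (2,4)='.' (+0 fires, +1 burnt)
  fire out at step 6

1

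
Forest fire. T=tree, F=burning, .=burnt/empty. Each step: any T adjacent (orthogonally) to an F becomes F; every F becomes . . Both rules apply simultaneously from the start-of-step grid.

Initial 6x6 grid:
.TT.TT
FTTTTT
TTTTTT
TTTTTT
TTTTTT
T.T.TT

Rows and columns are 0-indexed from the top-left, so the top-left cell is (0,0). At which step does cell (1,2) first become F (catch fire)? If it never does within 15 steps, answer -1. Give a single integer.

Step 1: cell (1,2)='T' (+2 fires, +1 burnt)
Step 2: cell (1,2)='F' (+4 fires, +2 burnt)
  -> target ignites at step 2
Step 3: cell (1,2)='.' (+5 fires, +4 burnt)
Step 4: cell (1,2)='.' (+5 fires, +5 burnt)
Step 5: cell (1,2)='.' (+5 fires, +5 burnt)
Step 6: cell (1,2)='.' (+5 fires, +5 burnt)
Step 7: cell (1,2)='.' (+2 fires, +5 burnt)
Step 8: cell (1,2)='.' (+2 fires, +2 burnt)
Step 9: cell (1,2)='.' (+1 fires, +2 burnt)
Step 10: cell (1,2)='.' (+0 fires, +1 burnt)
  fire out at step 10

2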